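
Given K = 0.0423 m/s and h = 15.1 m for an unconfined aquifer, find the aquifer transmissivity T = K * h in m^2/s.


Transmissivity is defined as T = K * h.
T = 0.0423 * 15.1
  = 0.6387 m^2/s.

0.6387


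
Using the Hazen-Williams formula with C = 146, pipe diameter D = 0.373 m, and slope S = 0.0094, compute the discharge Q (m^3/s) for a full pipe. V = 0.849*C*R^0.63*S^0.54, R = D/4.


For a full circular pipe, R = D/4 = 0.373/4 = 0.0932 m.
V = 0.849 * 146 * 0.0932^0.63 * 0.0094^0.54
  = 0.849 * 146 * 0.224326 * 0.080443
  = 2.2368 m/s.
Pipe area A = pi*D^2/4 = pi*0.373^2/4 = 0.1093 m^2.
Q = A * V = 0.1093 * 2.2368 = 0.2444 m^3/s.

0.2444


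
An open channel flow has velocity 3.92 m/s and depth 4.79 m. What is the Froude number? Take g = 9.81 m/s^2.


The Froude number is defined as Fr = V / sqrt(g*y).
g*y = 9.81 * 4.79 = 46.9899.
sqrt(g*y) = sqrt(46.9899) = 6.8549.
Fr = 3.92 / 6.8549 = 0.5719.

0.5719


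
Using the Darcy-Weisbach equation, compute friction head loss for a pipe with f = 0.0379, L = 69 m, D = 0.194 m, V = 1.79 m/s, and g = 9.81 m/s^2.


Darcy-Weisbach equation: h_f = f * (L/D) * V^2/(2g).
f * L/D = 0.0379 * 69/0.194 = 13.4799.
V^2/(2g) = 1.79^2 / (2*9.81) = 3.2041 / 19.62 = 0.1633 m.
h_f = 13.4799 * 0.1633 = 2.201 m.

2.201


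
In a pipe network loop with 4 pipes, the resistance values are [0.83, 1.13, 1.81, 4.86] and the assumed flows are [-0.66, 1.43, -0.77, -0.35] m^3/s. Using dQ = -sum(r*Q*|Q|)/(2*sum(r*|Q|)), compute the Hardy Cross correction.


Numerator terms (r*Q*|Q|): 0.83*-0.66*|-0.66| = -0.3615; 1.13*1.43*|1.43| = 2.3107; 1.81*-0.77*|-0.77| = -1.0731; 4.86*-0.35*|-0.35| = -0.5953.
Sum of numerator = 0.2807.
Denominator terms (r*|Q|): 0.83*|-0.66| = 0.5478; 1.13*|1.43| = 1.6159; 1.81*|-0.77| = 1.3937; 4.86*|-0.35| = 1.701.
2 * sum of denominator = 2 * 5.2584 = 10.5168.
dQ = -0.2807 / 10.5168 = -0.0267 m^3/s.

-0.0267


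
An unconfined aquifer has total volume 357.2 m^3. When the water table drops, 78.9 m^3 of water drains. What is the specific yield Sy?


Specific yield Sy = Volume drained / Total volume.
Sy = 78.9 / 357.2
   = 0.2209.

0.2209


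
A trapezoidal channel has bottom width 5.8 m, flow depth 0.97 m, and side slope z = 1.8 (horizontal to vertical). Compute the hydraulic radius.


For a trapezoidal section with side slope z:
A = (b + z*y)*y = (5.8 + 1.8*0.97)*0.97 = 7.32 m^2.
P = b + 2*y*sqrt(1 + z^2) = 5.8 + 2*0.97*sqrt(1 + 1.8^2) = 9.795 m.
R = A/P = 7.32 / 9.795 = 0.7473 m.

0.7473


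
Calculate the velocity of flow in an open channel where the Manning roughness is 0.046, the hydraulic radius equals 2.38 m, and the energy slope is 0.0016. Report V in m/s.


Manning's equation gives V = (1/n) * R^(2/3) * S^(1/2).
First, compute R^(2/3) = 2.38^(2/3) = 1.7826.
Next, S^(1/2) = 0.0016^(1/2) = 0.04.
Then 1/n = 1/0.046 = 21.74.
V = 21.74 * 1.7826 * 0.04 = 1.5501 m/s.

1.5501


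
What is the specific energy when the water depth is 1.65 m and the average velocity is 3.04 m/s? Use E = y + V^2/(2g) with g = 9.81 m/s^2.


Specific energy E = y + V^2/(2g).
Velocity head = V^2/(2g) = 3.04^2 / (2*9.81) = 9.2416 / 19.62 = 0.471 m.
E = 1.65 + 0.471 = 2.121 m.

2.121


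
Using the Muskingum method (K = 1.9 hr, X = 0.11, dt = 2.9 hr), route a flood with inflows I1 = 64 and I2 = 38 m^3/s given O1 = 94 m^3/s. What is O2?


Muskingum coefficients:
denom = 2*K*(1-X) + dt = 2*1.9*(1-0.11) + 2.9 = 6.282.
C0 = (dt - 2*K*X)/denom = (2.9 - 2*1.9*0.11)/6.282 = 0.3951.
C1 = (dt + 2*K*X)/denom = (2.9 + 2*1.9*0.11)/6.282 = 0.5282.
C2 = (2*K*(1-X) - dt)/denom = 0.0767.
O2 = C0*I2 + C1*I1 + C2*O1
   = 0.3951*38 + 0.5282*64 + 0.0767*94
   = 56.03 m^3/s.

56.03


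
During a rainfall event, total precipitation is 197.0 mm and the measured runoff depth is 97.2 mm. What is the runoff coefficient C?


The runoff coefficient C = runoff depth / rainfall depth.
C = 97.2 / 197.0
  = 0.4934.

0.4934


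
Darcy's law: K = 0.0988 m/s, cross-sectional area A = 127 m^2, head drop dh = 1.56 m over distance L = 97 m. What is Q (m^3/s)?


Darcy's law: Q = K * A * i, where i = dh/L.
Hydraulic gradient i = 1.56 / 97 = 0.016082.
Q = 0.0988 * 127 * 0.016082
  = 0.2018 m^3/s.

0.2018


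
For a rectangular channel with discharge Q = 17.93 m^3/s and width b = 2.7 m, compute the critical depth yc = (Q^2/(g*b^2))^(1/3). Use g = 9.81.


Using yc = (Q^2 / (g * b^2))^(1/3):
Q^2 = 17.93^2 = 321.48.
g * b^2 = 9.81 * 2.7^2 = 9.81 * 7.29 = 71.51.
Q^2 / (g*b^2) = 321.48 / 71.51 = 4.4956.
yc = 4.4956^(1/3) = 1.6504 m.

1.6504


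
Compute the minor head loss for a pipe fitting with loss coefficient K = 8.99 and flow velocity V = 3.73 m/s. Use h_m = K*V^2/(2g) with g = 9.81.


Minor loss formula: h_m = K * V^2/(2g).
V^2 = 3.73^2 = 13.9129.
V^2/(2g) = 13.9129 / 19.62 = 0.7091 m.
h_m = 8.99 * 0.7091 = 6.375 m.

6.375


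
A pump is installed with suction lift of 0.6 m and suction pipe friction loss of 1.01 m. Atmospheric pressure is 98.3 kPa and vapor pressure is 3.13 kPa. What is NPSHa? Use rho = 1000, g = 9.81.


NPSHa = p_atm/(rho*g) - z_s - hf_s - p_vap/(rho*g).
p_atm/(rho*g) = 98.3*1000 / (1000*9.81) = 10.02 m.
p_vap/(rho*g) = 3.13*1000 / (1000*9.81) = 0.319 m.
NPSHa = 10.02 - 0.6 - 1.01 - 0.319
      = 8.09 m.

8.09


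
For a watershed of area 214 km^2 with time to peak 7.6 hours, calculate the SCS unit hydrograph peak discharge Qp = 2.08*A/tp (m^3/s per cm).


SCS formula: Qp = 2.08 * A / tp.
Qp = 2.08 * 214 / 7.6
   = 445.12 / 7.6
   = 58.57 m^3/s per cm.

58.57


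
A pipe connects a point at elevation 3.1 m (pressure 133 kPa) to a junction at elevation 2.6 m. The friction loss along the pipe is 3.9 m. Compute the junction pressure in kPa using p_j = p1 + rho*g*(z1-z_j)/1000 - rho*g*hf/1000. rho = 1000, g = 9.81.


Junction pressure: p_j = p1 + rho*g*(z1 - z_j)/1000 - rho*g*hf/1000.
Elevation term = 1000*9.81*(3.1 - 2.6)/1000 = 4.905 kPa.
Friction term = 1000*9.81*3.9/1000 = 38.259 kPa.
p_j = 133 + 4.905 - 38.259 = 99.65 kPa.

99.65


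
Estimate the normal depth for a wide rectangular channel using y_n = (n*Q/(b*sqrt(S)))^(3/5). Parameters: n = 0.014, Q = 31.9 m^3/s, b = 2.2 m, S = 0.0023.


We use the wide-channel approximation y_n = (n*Q/(b*sqrt(S)))^(3/5).
sqrt(S) = sqrt(0.0023) = 0.047958.
Numerator: n*Q = 0.014 * 31.9 = 0.4466.
Denominator: b*sqrt(S) = 2.2 * 0.047958 = 0.105508.
arg = 4.2328.
y_n = 4.2328^(3/5) = 2.3767 m.

2.3767


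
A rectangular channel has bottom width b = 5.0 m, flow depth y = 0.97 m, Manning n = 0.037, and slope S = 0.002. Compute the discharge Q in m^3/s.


For a rectangular channel, the cross-sectional area A = b * y = 5.0 * 0.97 = 4.85 m^2.
The wetted perimeter P = b + 2y = 5.0 + 2*0.97 = 6.94 m.
Hydraulic radius R = A/P = 4.85/6.94 = 0.6988 m.
Velocity V = (1/n)*R^(2/3)*S^(1/2) = (1/0.037)*0.6988^(2/3)*0.002^(1/2) = 0.9518 m/s.
Discharge Q = A * V = 4.85 * 0.9518 = 4.616 m^3/s.

4.616


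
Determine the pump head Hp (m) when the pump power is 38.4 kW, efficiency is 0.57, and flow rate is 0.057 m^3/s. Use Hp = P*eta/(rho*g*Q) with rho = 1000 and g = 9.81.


Pump head formula: Hp = P * eta / (rho * g * Q).
Numerator: P * eta = 38.4 * 1000 * 0.57 = 21888.0 W.
Denominator: rho * g * Q = 1000 * 9.81 * 0.057 = 559.17.
Hp = 21888.0 / 559.17 = 39.14 m.

39.14


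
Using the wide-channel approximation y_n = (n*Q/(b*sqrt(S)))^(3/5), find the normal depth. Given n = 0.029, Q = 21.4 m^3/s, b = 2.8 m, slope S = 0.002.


We use the wide-channel approximation y_n = (n*Q/(b*sqrt(S)))^(3/5).
sqrt(S) = sqrt(0.002) = 0.044721.
Numerator: n*Q = 0.029 * 21.4 = 0.6206.
Denominator: b*sqrt(S) = 2.8 * 0.044721 = 0.125219.
arg = 4.9561.
y_n = 4.9561^(3/5) = 2.6127 m.

2.6127


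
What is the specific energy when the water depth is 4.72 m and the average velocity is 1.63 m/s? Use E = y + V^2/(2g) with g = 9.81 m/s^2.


Specific energy E = y + V^2/(2g).
Velocity head = V^2/(2g) = 1.63^2 / (2*9.81) = 2.6569 / 19.62 = 0.1354 m.
E = 4.72 + 0.1354 = 4.8554 m.

4.8554


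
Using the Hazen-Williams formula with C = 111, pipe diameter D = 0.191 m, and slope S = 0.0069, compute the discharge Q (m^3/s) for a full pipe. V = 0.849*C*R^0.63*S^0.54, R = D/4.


For a full circular pipe, R = D/4 = 0.191/4 = 0.0478 m.
V = 0.849 * 111 * 0.0478^0.63 * 0.0069^0.54
  = 0.849 * 111 * 0.147148 * 0.068074
  = 0.944 m/s.
Pipe area A = pi*D^2/4 = pi*0.191^2/4 = 0.0287 m^2.
Q = A * V = 0.0287 * 0.944 = 0.027 m^3/s.

0.027


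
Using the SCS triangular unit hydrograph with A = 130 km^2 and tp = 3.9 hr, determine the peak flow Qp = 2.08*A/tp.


SCS formula: Qp = 2.08 * A / tp.
Qp = 2.08 * 130 / 3.9
   = 270.4 / 3.9
   = 69.33 m^3/s per cm.

69.33


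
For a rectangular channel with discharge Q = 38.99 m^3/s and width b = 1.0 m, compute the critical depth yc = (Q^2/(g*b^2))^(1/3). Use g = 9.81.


Using yc = (Q^2 / (g * b^2))^(1/3):
Q^2 = 38.99^2 = 1520.22.
g * b^2 = 9.81 * 1.0^2 = 9.81 * 1.0 = 9.81.
Q^2 / (g*b^2) = 1520.22 / 9.81 = 154.9664.
yc = 154.9664^(1/3) = 5.3713 m.

5.3713


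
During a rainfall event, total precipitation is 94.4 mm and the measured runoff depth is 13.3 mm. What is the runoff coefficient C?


The runoff coefficient C = runoff depth / rainfall depth.
C = 13.3 / 94.4
  = 0.1409.

0.1409


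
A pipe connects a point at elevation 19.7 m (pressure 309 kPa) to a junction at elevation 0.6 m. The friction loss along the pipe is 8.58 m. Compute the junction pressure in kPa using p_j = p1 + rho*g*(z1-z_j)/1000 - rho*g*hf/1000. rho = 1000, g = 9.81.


Junction pressure: p_j = p1 + rho*g*(z1 - z_j)/1000 - rho*g*hf/1000.
Elevation term = 1000*9.81*(19.7 - 0.6)/1000 = 187.371 kPa.
Friction term = 1000*9.81*8.58/1000 = 84.17 kPa.
p_j = 309 + 187.371 - 84.17 = 412.2 kPa.

412.2


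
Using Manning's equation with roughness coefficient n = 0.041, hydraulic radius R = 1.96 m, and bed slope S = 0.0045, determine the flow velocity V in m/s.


Manning's equation gives V = (1/n) * R^(2/3) * S^(1/2).
First, compute R^(2/3) = 1.96^(2/3) = 1.5662.
Next, S^(1/2) = 0.0045^(1/2) = 0.067082.
Then 1/n = 1/0.041 = 24.39.
V = 24.39 * 1.5662 * 0.067082 = 2.5625 m/s.

2.5625


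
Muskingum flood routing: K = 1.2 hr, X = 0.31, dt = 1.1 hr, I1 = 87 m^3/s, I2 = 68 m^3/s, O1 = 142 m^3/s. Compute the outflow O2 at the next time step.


Muskingum coefficients:
denom = 2*K*(1-X) + dt = 2*1.2*(1-0.31) + 1.1 = 2.756.
C0 = (dt - 2*K*X)/denom = (1.1 - 2*1.2*0.31)/2.756 = 0.1292.
C1 = (dt + 2*K*X)/denom = (1.1 + 2*1.2*0.31)/2.756 = 0.6691.
C2 = (2*K*(1-X) - dt)/denom = 0.2017.
O2 = C0*I2 + C1*I1 + C2*O1
   = 0.1292*68 + 0.6691*87 + 0.2017*142
   = 95.64 m^3/s.

95.64


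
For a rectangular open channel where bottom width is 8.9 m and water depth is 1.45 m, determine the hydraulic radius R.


For a rectangular section:
Flow area A = b * y = 8.9 * 1.45 = 12.9 m^2.
Wetted perimeter P = b + 2y = 8.9 + 2*1.45 = 11.8 m.
Hydraulic radius R = A/P = 12.9 / 11.8 = 1.0936 m.

1.0936


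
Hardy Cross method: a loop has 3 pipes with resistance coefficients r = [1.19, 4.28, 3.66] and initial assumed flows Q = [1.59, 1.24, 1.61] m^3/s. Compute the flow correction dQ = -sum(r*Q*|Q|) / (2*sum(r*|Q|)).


Numerator terms (r*Q*|Q|): 1.19*1.59*|1.59| = 3.0084; 4.28*1.24*|1.24| = 6.5809; 3.66*1.61*|1.61| = 9.4871.
Sum of numerator = 19.0765.
Denominator terms (r*|Q|): 1.19*|1.59| = 1.8921; 4.28*|1.24| = 5.3072; 3.66*|1.61| = 5.8926.
2 * sum of denominator = 2 * 13.0919 = 26.1838.
dQ = -19.0765 / 26.1838 = -0.7286 m^3/s.

-0.7286


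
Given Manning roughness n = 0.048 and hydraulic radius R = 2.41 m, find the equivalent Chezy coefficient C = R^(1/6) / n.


The Chezy coefficient relates to Manning's n through C = R^(1/6) / n.
R^(1/6) = 2.41^(1/6) = 1.157896.
C = 1.157896 / 0.048 = 24.12 m^(1/2)/s.

24.12


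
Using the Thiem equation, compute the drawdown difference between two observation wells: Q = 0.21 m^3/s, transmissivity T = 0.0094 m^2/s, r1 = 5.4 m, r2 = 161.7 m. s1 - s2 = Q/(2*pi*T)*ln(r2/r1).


Thiem equation: s1 - s2 = Q/(2*pi*T) * ln(r2/r1).
ln(r2/r1) = ln(161.7/5.4) = 3.3993.
Q/(2*pi*T) = 0.21 / (2*pi*0.0094) = 0.21 / 0.0591 = 3.5556.
s1 - s2 = 3.5556 * 3.3993 = 12.0867 m.

12.0867


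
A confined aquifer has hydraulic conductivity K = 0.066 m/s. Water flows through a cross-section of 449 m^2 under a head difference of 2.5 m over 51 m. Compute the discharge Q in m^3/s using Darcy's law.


Darcy's law: Q = K * A * i, where i = dh/L.
Hydraulic gradient i = 2.5 / 51 = 0.04902.
Q = 0.066 * 449 * 0.04902
  = 1.4526 m^3/s.

1.4526


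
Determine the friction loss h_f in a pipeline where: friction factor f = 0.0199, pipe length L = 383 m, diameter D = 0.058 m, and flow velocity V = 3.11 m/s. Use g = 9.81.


Darcy-Weisbach equation: h_f = f * (L/D) * V^2/(2g).
f * L/D = 0.0199 * 383/0.058 = 131.4086.
V^2/(2g) = 3.11^2 / (2*9.81) = 9.6721 / 19.62 = 0.493 m.
h_f = 131.4086 * 0.493 = 64.781 m.

64.781


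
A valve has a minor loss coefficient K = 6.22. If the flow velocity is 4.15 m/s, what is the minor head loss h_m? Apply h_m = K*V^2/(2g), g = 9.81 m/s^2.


Minor loss formula: h_m = K * V^2/(2g).
V^2 = 4.15^2 = 17.2225.
V^2/(2g) = 17.2225 / 19.62 = 0.8778 m.
h_m = 6.22 * 0.8778 = 5.4599 m.

5.4599


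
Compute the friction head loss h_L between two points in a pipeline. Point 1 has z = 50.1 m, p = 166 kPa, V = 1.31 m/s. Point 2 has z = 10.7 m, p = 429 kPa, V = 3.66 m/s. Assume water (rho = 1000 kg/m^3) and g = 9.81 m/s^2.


Total head at each section: H = z + p/(rho*g) + V^2/(2g).
H1 = 50.1 + 166*1000/(1000*9.81) + 1.31^2/(2*9.81)
   = 50.1 + 16.922 + 0.0875
   = 67.109 m.
H2 = 10.7 + 429*1000/(1000*9.81) + 3.66^2/(2*9.81)
   = 10.7 + 43.731 + 0.6828
   = 55.114 m.
h_L = H1 - H2 = 67.109 - 55.114 = 11.995 m.

11.995


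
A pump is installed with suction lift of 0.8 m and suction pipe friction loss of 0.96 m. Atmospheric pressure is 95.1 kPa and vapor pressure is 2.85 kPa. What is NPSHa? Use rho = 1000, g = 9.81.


NPSHa = p_atm/(rho*g) - z_s - hf_s - p_vap/(rho*g).
p_atm/(rho*g) = 95.1*1000 / (1000*9.81) = 9.694 m.
p_vap/(rho*g) = 2.85*1000 / (1000*9.81) = 0.291 m.
NPSHa = 9.694 - 0.8 - 0.96 - 0.291
      = 7.64 m.

7.64


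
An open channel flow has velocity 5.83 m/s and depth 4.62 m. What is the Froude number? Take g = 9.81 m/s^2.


The Froude number is defined as Fr = V / sqrt(g*y).
g*y = 9.81 * 4.62 = 45.3222.
sqrt(g*y) = sqrt(45.3222) = 6.7322.
Fr = 5.83 / 6.7322 = 0.866.

0.866


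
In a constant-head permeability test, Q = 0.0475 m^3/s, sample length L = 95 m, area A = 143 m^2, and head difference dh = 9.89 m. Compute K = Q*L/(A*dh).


From K = Q*L / (A*dh):
Numerator: Q*L = 0.0475 * 95 = 4.5125.
Denominator: A*dh = 143 * 9.89 = 1414.27.
K = 4.5125 / 1414.27 = 0.003191 m/s.

0.003191


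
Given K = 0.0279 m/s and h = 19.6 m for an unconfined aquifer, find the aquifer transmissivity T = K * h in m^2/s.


Transmissivity is defined as T = K * h.
T = 0.0279 * 19.6
  = 0.5468 m^2/s.

0.5468


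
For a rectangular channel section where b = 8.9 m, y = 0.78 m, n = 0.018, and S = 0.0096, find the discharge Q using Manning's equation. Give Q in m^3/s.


For a rectangular channel, the cross-sectional area A = b * y = 8.9 * 0.78 = 6.94 m^2.
The wetted perimeter P = b + 2y = 8.9 + 2*0.78 = 10.46 m.
Hydraulic radius R = A/P = 6.94/10.46 = 0.6637 m.
Velocity V = (1/n)*R^(2/3)*S^(1/2) = (1/0.018)*0.6637^(2/3)*0.0096^(1/2) = 4.1416 m/s.
Discharge Q = A * V = 6.94 * 4.1416 = 28.751 m^3/s.

28.751


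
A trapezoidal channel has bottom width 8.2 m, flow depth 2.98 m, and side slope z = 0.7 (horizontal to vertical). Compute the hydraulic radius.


For a trapezoidal section with side slope z:
A = (b + z*y)*y = (8.2 + 0.7*2.98)*2.98 = 30.652 m^2.
P = b + 2*y*sqrt(1 + z^2) = 8.2 + 2*2.98*sqrt(1 + 0.7^2) = 15.475 m.
R = A/P = 30.652 / 15.475 = 1.9807 m.

1.9807


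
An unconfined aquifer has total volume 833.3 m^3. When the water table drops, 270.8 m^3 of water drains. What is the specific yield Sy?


Specific yield Sy = Volume drained / Total volume.
Sy = 270.8 / 833.3
   = 0.325.

0.325


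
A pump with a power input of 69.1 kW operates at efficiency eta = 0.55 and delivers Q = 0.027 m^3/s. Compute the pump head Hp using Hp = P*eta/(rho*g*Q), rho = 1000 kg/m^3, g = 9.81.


Pump head formula: Hp = P * eta / (rho * g * Q).
Numerator: P * eta = 69.1 * 1000 * 0.55 = 38005.0 W.
Denominator: rho * g * Q = 1000 * 9.81 * 0.027 = 264.87.
Hp = 38005.0 / 264.87 = 143.49 m.

143.49


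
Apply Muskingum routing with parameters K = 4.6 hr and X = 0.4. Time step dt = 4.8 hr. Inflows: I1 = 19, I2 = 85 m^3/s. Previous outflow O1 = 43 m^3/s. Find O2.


Muskingum coefficients:
denom = 2*K*(1-X) + dt = 2*4.6*(1-0.4) + 4.8 = 10.32.
C0 = (dt - 2*K*X)/denom = (4.8 - 2*4.6*0.4)/10.32 = 0.1085.
C1 = (dt + 2*K*X)/denom = (4.8 + 2*4.6*0.4)/10.32 = 0.8217.
C2 = (2*K*(1-X) - dt)/denom = 0.0698.
O2 = C0*I2 + C1*I1 + C2*O1
   = 0.1085*85 + 0.8217*19 + 0.0698*43
   = 27.84 m^3/s.

27.84


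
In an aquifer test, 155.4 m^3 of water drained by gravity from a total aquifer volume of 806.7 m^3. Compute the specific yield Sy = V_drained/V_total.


Specific yield Sy = Volume drained / Total volume.
Sy = 155.4 / 806.7
   = 0.1926.

0.1926


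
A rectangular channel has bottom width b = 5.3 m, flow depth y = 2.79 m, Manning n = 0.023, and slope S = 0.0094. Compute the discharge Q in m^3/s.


For a rectangular channel, the cross-sectional area A = b * y = 5.3 * 2.79 = 14.79 m^2.
The wetted perimeter P = b + 2y = 5.3 + 2*2.79 = 10.88 m.
Hydraulic radius R = A/P = 14.79/10.88 = 1.3591 m.
Velocity V = (1/n)*R^(2/3)*S^(1/2) = (1/0.023)*1.3591^(2/3)*0.0094^(1/2) = 5.1721 m/s.
Discharge Q = A * V = 14.79 * 5.1721 = 76.48 m^3/s.

76.48


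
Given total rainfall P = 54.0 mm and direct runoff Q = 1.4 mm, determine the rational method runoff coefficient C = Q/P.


The runoff coefficient C = runoff depth / rainfall depth.
C = 1.4 / 54.0
  = 0.0259.

0.0259


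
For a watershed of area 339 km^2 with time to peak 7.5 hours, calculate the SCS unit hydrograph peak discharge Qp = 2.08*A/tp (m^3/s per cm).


SCS formula: Qp = 2.08 * A / tp.
Qp = 2.08 * 339 / 7.5
   = 705.12 / 7.5
   = 94.02 m^3/s per cm.

94.02


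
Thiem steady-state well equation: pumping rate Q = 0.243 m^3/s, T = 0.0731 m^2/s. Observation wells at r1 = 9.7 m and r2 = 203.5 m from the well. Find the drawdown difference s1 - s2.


Thiem equation: s1 - s2 = Q/(2*pi*T) * ln(r2/r1).
ln(r2/r1) = ln(203.5/9.7) = 3.0435.
Q/(2*pi*T) = 0.243 / (2*pi*0.0731) = 0.243 / 0.4593 = 0.5291.
s1 - s2 = 0.5291 * 3.0435 = 1.6102 m.

1.6102


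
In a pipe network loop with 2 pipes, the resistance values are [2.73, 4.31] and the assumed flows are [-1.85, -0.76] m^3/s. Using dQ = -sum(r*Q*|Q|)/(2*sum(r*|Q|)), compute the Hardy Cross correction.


Numerator terms (r*Q*|Q|): 2.73*-1.85*|-1.85| = -9.3434; 4.31*-0.76*|-0.76| = -2.4895.
Sum of numerator = -11.8329.
Denominator terms (r*|Q|): 2.73*|-1.85| = 5.0505; 4.31*|-0.76| = 3.2756.
2 * sum of denominator = 2 * 8.3261 = 16.6522.
dQ = --11.8329 / 16.6522 = 0.7106 m^3/s.

0.7106


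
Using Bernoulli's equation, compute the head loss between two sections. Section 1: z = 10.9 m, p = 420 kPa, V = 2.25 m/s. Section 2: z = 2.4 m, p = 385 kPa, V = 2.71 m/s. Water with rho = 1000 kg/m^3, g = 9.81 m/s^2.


Total head at each section: H = z + p/(rho*g) + V^2/(2g).
H1 = 10.9 + 420*1000/(1000*9.81) + 2.25^2/(2*9.81)
   = 10.9 + 42.813 + 0.258
   = 53.971 m.
H2 = 2.4 + 385*1000/(1000*9.81) + 2.71^2/(2*9.81)
   = 2.4 + 39.246 + 0.3743
   = 42.02 m.
h_L = H1 - H2 = 53.971 - 42.02 = 11.951 m.

11.951


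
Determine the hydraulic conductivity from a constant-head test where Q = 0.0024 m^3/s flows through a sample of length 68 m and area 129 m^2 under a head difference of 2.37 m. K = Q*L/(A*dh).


From K = Q*L / (A*dh):
Numerator: Q*L = 0.0024 * 68 = 0.1632.
Denominator: A*dh = 129 * 2.37 = 305.73.
K = 0.1632 / 305.73 = 0.000534 m/s.

0.000534


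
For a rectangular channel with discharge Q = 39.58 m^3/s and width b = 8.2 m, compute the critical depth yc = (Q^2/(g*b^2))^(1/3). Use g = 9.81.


Using yc = (Q^2 / (g * b^2))^(1/3):
Q^2 = 39.58^2 = 1566.58.
g * b^2 = 9.81 * 8.2^2 = 9.81 * 67.24 = 659.62.
Q^2 / (g*b^2) = 1566.58 / 659.62 = 2.375.
yc = 2.375^(1/3) = 1.3342 m.

1.3342


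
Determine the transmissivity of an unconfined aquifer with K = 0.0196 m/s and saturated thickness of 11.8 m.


Transmissivity is defined as T = K * h.
T = 0.0196 * 11.8
  = 0.2313 m^2/s.

0.2313


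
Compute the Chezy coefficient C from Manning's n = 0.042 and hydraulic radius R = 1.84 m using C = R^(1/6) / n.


The Chezy coefficient relates to Manning's n through C = R^(1/6) / n.
R^(1/6) = 1.84^(1/6) = 1.106971.
C = 1.106971 / 0.042 = 26.36 m^(1/2)/s.

26.36


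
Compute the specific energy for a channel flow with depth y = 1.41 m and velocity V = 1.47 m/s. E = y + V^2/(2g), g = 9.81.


Specific energy E = y + V^2/(2g).
Velocity head = V^2/(2g) = 1.47^2 / (2*9.81) = 2.1609 / 19.62 = 0.1101 m.
E = 1.41 + 0.1101 = 1.5201 m.

1.5201


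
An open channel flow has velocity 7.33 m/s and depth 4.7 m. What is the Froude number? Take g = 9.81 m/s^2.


The Froude number is defined as Fr = V / sqrt(g*y).
g*y = 9.81 * 4.7 = 46.107.
sqrt(g*y) = sqrt(46.107) = 6.7902.
Fr = 7.33 / 6.7902 = 1.0795.

1.0795


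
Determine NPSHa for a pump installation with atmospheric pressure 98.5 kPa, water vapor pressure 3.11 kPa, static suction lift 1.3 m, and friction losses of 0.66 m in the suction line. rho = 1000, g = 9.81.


NPSHa = p_atm/(rho*g) - z_s - hf_s - p_vap/(rho*g).
p_atm/(rho*g) = 98.5*1000 / (1000*9.81) = 10.041 m.
p_vap/(rho*g) = 3.11*1000 / (1000*9.81) = 0.317 m.
NPSHa = 10.041 - 1.3 - 0.66 - 0.317
      = 7.76 m.

7.76


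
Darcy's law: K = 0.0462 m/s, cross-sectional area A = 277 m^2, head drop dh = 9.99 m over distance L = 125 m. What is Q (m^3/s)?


Darcy's law: Q = K * A * i, where i = dh/L.
Hydraulic gradient i = 9.99 / 125 = 0.07992.
Q = 0.0462 * 277 * 0.07992
  = 1.0228 m^3/s.

1.0228


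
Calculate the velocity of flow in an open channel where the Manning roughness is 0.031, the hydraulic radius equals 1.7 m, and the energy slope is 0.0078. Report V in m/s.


Manning's equation gives V = (1/n) * R^(2/3) * S^(1/2).
First, compute R^(2/3) = 1.7^(2/3) = 1.4244.
Next, S^(1/2) = 0.0078^(1/2) = 0.088318.
Then 1/n = 1/0.031 = 32.26.
V = 32.26 * 1.4244 * 0.088318 = 4.0581 m/s.

4.0581


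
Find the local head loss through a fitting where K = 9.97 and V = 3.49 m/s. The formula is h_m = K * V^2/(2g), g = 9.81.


Minor loss formula: h_m = K * V^2/(2g).
V^2 = 3.49^2 = 12.1801.
V^2/(2g) = 12.1801 / 19.62 = 0.6208 m.
h_m = 9.97 * 0.6208 = 6.1894 m.

6.1894


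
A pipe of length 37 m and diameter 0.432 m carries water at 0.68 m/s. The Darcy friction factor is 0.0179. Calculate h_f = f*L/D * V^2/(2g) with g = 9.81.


Darcy-Weisbach equation: h_f = f * (L/D) * V^2/(2g).
f * L/D = 0.0179 * 37/0.432 = 1.5331.
V^2/(2g) = 0.68^2 / (2*9.81) = 0.4624 / 19.62 = 0.0236 m.
h_f = 1.5331 * 0.0236 = 0.036 m.

0.036


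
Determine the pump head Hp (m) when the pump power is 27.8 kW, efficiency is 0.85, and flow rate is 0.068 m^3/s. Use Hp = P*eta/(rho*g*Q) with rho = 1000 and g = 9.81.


Pump head formula: Hp = P * eta / (rho * g * Q).
Numerator: P * eta = 27.8 * 1000 * 0.85 = 23630.0 W.
Denominator: rho * g * Q = 1000 * 9.81 * 0.068 = 667.08.
Hp = 23630.0 / 667.08 = 35.42 m.

35.42


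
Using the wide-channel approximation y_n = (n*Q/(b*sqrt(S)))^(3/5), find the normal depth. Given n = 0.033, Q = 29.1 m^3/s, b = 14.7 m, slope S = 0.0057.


We use the wide-channel approximation y_n = (n*Q/(b*sqrt(S)))^(3/5).
sqrt(S) = sqrt(0.0057) = 0.075498.
Numerator: n*Q = 0.033 * 29.1 = 0.9603.
Denominator: b*sqrt(S) = 14.7 * 0.075498 = 1.109821.
arg = 0.8653.
y_n = 0.8653^(3/5) = 0.9168 m.

0.9168


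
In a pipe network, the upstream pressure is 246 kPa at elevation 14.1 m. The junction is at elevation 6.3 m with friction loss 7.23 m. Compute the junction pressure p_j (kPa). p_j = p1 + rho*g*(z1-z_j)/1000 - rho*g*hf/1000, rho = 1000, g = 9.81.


Junction pressure: p_j = p1 + rho*g*(z1 - z_j)/1000 - rho*g*hf/1000.
Elevation term = 1000*9.81*(14.1 - 6.3)/1000 = 76.518 kPa.
Friction term = 1000*9.81*7.23/1000 = 70.926 kPa.
p_j = 246 + 76.518 - 70.926 = 251.59 kPa.

251.59


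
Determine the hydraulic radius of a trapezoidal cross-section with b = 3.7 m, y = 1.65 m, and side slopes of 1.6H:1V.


For a trapezoidal section with side slope z:
A = (b + z*y)*y = (3.7 + 1.6*1.65)*1.65 = 10.461 m^2.
P = b + 2*y*sqrt(1 + z^2) = 3.7 + 2*1.65*sqrt(1 + 1.6^2) = 9.926 m.
R = A/P = 10.461 / 9.926 = 1.0539 m.

1.0539


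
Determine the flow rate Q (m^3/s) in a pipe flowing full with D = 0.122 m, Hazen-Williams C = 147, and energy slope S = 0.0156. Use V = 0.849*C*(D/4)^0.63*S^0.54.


For a full circular pipe, R = D/4 = 0.122/4 = 0.0305 m.
V = 0.849 * 147 * 0.0305^0.63 * 0.0156^0.54
  = 0.849 * 147 * 0.110945 * 0.105752
  = 1.4643 m/s.
Pipe area A = pi*D^2/4 = pi*0.122^2/4 = 0.0117 m^2.
Q = A * V = 0.0117 * 1.4643 = 0.0171 m^3/s.

0.0171


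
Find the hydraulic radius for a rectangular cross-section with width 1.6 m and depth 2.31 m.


For a rectangular section:
Flow area A = b * y = 1.6 * 2.31 = 3.7 m^2.
Wetted perimeter P = b + 2y = 1.6 + 2*2.31 = 6.22 m.
Hydraulic radius R = A/P = 3.7 / 6.22 = 0.5942 m.

0.5942


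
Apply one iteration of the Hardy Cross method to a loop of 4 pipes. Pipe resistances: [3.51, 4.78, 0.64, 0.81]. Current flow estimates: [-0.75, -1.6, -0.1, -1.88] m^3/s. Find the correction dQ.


Numerator terms (r*Q*|Q|): 3.51*-0.75*|-0.75| = -1.9744; 4.78*-1.6*|-1.6| = -12.2368; 0.64*-0.1*|-0.1| = -0.0064; 0.81*-1.88*|-1.88| = -2.8629.
Sum of numerator = -17.0804.
Denominator terms (r*|Q|): 3.51*|-0.75| = 2.6325; 4.78*|-1.6| = 7.648; 0.64*|-0.1| = 0.064; 0.81*|-1.88| = 1.5228.
2 * sum of denominator = 2 * 11.8673 = 23.7346.
dQ = --17.0804 / 23.7346 = 0.7196 m^3/s.

0.7196


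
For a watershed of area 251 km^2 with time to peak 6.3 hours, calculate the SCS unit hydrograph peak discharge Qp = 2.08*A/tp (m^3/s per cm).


SCS formula: Qp = 2.08 * A / tp.
Qp = 2.08 * 251 / 6.3
   = 522.08 / 6.3
   = 82.87 m^3/s per cm.

82.87


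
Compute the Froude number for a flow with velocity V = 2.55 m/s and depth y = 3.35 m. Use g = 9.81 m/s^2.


The Froude number is defined as Fr = V / sqrt(g*y).
g*y = 9.81 * 3.35 = 32.8635.
sqrt(g*y) = sqrt(32.8635) = 5.7327.
Fr = 2.55 / 5.7327 = 0.4448.

0.4448


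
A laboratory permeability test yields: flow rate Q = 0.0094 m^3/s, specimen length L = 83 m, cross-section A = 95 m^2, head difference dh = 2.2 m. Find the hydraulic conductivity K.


From K = Q*L / (A*dh):
Numerator: Q*L = 0.0094 * 83 = 0.7802.
Denominator: A*dh = 95 * 2.2 = 209.0.
K = 0.7802 / 209.0 = 0.003733 m/s.

0.003733


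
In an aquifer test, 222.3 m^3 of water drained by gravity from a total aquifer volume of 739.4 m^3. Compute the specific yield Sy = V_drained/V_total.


Specific yield Sy = Volume drained / Total volume.
Sy = 222.3 / 739.4
   = 0.3006.

0.3006


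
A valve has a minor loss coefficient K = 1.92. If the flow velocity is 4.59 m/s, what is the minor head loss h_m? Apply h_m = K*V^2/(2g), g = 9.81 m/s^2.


Minor loss formula: h_m = K * V^2/(2g).
V^2 = 4.59^2 = 21.0681.
V^2/(2g) = 21.0681 / 19.62 = 1.0738 m.
h_m = 1.92 * 1.0738 = 2.0617 m.

2.0617


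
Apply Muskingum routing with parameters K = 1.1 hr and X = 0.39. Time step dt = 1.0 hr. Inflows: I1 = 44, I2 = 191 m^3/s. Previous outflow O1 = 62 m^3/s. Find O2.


Muskingum coefficients:
denom = 2*K*(1-X) + dt = 2*1.1*(1-0.39) + 1.0 = 2.342.
C0 = (dt - 2*K*X)/denom = (1.0 - 2*1.1*0.39)/2.342 = 0.0606.
C1 = (dt + 2*K*X)/denom = (1.0 + 2*1.1*0.39)/2.342 = 0.7933.
C2 = (2*K*(1-X) - dt)/denom = 0.146.
O2 = C0*I2 + C1*I1 + C2*O1
   = 0.0606*191 + 0.7933*44 + 0.146*62
   = 55.54 m^3/s.

55.54


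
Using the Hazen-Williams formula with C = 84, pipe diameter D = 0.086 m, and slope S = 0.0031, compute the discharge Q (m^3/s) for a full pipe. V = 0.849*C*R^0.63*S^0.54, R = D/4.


For a full circular pipe, R = D/4 = 0.086/4 = 0.0215 m.
V = 0.849 * 84 * 0.0215^0.63 * 0.0031^0.54
  = 0.849 * 84 * 0.089009 * 0.044191
  = 0.2805 m/s.
Pipe area A = pi*D^2/4 = pi*0.086^2/4 = 0.0058 m^2.
Q = A * V = 0.0058 * 0.2805 = 0.0016 m^3/s.

0.0016


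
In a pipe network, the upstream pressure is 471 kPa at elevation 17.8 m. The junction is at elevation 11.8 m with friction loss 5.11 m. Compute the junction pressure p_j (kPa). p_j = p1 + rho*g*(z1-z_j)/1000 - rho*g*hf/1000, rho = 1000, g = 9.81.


Junction pressure: p_j = p1 + rho*g*(z1 - z_j)/1000 - rho*g*hf/1000.
Elevation term = 1000*9.81*(17.8 - 11.8)/1000 = 58.86 kPa.
Friction term = 1000*9.81*5.11/1000 = 50.129 kPa.
p_j = 471 + 58.86 - 50.129 = 479.73 kPa.

479.73


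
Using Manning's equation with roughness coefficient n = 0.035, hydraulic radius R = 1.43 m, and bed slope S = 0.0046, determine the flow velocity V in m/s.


Manning's equation gives V = (1/n) * R^(2/3) * S^(1/2).
First, compute R^(2/3) = 1.43^(2/3) = 1.2693.
Next, S^(1/2) = 0.0046^(1/2) = 0.067823.
Then 1/n = 1/0.035 = 28.57.
V = 28.57 * 1.2693 * 0.067823 = 2.4596 m/s.

2.4596


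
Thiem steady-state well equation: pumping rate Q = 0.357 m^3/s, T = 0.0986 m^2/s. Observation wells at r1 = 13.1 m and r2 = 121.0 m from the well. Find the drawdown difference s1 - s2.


Thiem equation: s1 - s2 = Q/(2*pi*T) * ln(r2/r1).
ln(r2/r1) = ln(121.0/13.1) = 2.2232.
Q/(2*pi*T) = 0.357 / (2*pi*0.0986) = 0.357 / 0.6195 = 0.5763.
s1 - s2 = 0.5763 * 2.2232 = 1.2811 m.

1.2811


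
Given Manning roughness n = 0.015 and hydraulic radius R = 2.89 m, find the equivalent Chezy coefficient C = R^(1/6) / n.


The Chezy coefficient relates to Manning's n through C = R^(1/6) / n.
R^(1/6) = 2.89^(1/6) = 1.193483.
C = 1.193483 / 0.015 = 79.57 m^(1/2)/s.

79.57


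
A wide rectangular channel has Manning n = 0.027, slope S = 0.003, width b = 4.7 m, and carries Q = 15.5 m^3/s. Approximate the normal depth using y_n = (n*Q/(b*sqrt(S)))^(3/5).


We use the wide-channel approximation y_n = (n*Q/(b*sqrt(S)))^(3/5).
sqrt(S) = sqrt(0.003) = 0.054772.
Numerator: n*Q = 0.027 * 15.5 = 0.4185.
Denominator: b*sqrt(S) = 4.7 * 0.054772 = 0.257428.
arg = 1.6257.
y_n = 1.6257^(3/5) = 1.3385 m.

1.3385


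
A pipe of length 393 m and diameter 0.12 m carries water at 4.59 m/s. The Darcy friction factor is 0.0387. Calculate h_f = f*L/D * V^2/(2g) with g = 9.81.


Darcy-Weisbach equation: h_f = f * (L/D) * V^2/(2g).
f * L/D = 0.0387 * 393/0.12 = 126.7425.
V^2/(2g) = 4.59^2 / (2*9.81) = 21.0681 / 19.62 = 1.0738 m.
h_f = 126.7425 * 1.0738 = 136.097 m.

136.097


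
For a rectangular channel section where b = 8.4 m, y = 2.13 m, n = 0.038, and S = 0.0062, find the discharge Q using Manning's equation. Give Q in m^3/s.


For a rectangular channel, the cross-sectional area A = b * y = 8.4 * 2.13 = 17.89 m^2.
The wetted perimeter P = b + 2y = 8.4 + 2*2.13 = 12.66 m.
Hydraulic radius R = A/P = 17.89/12.66 = 1.4133 m.
Velocity V = (1/n)*R^(2/3)*S^(1/2) = (1/0.038)*1.4133^(2/3)*0.0062^(1/2) = 2.6095 m/s.
Discharge Q = A * V = 17.89 * 2.6095 = 46.69 m^3/s.

46.69


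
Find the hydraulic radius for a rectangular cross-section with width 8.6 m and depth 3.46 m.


For a rectangular section:
Flow area A = b * y = 8.6 * 3.46 = 29.76 m^2.
Wetted perimeter P = b + 2y = 8.6 + 2*3.46 = 15.52 m.
Hydraulic radius R = A/P = 29.76 / 15.52 = 1.9173 m.

1.9173


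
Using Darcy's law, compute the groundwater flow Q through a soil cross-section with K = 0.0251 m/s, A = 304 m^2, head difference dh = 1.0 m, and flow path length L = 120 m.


Darcy's law: Q = K * A * i, where i = dh/L.
Hydraulic gradient i = 1.0 / 120 = 0.008333.
Q = 0.0251 * 304 * 0.008333
  = 0.0636 m^3/s.

0.0636


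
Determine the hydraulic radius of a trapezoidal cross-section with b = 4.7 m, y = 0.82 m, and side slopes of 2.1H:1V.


For a trapezoidal section with side slope z:
A = (b + z*y)*y = (4.7 + 2.1*0.82)*0.82 = 5.266 m^2.
P = b + 2*y*sqrt(1 + z^2) = 4.7 + 2*0.82*sqrt(1 + 2.1^2) = 8.515 m.
R = A/P = 5.266 / 8.515 = 0.6185 m.

0.6185


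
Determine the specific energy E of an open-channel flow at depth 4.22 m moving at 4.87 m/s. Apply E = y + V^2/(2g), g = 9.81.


Specific energy E = y + V^2/(2g).
Velocity head = V^2/(2g) = 4.87^2 / (2*9.81) = 23.7169 / 19.62 = 1.2088 m.
E = 4.22 + 1.2088 = 5.4288 m.

5.4288


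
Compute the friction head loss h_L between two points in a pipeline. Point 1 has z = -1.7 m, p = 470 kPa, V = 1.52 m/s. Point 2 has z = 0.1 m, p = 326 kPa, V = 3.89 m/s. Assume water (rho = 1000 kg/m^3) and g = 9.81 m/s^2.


Total head at each section: H = z + p/(rho*g) + V^2/(2g).
H1 = -1.7 + 470*1000/(1000*9.81) + 1.52^2/(2*9.81)
   = -1.7 + 47.91 + 0.1178
   = 46.328 m.
H2 = 0.1 + 326*1000/(1000*9.81) + 3.89^2/(2*9.81)
   = 0.1 + 33.231 + 0.7713
   = 34.103 m.
h_L = H1 - H2 = 46.328 - 34.103 = 12.225 m.

12.225


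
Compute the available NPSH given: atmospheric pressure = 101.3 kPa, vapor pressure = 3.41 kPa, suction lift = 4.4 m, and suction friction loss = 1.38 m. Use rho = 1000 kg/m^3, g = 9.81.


NPSHa = p_atm/(rho*g) - z_s - hf_s - p_vap/(rho*g).
p_atm/(rho*g) = 101.3*1000 / (1000*9.81) = 10.326 m.
p_vap/(rho*g) = 3.41*1000 / (1000*9.81) = 0.348 m.
NPSHa = 10.326 - 4.4 - 1.38 - 0.348
      = 4.2 m.

4.2


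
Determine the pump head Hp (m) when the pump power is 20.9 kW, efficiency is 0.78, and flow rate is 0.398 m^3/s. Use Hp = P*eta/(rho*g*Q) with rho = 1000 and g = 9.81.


Pump head formula: Hp = P * eta / (rho * g * Q).
Numerator: P * eta = 20.9 * 1000 * 0.78 = 16302.0 W.
Denominator: rho * g * Q = 1000 * 9.81 * 0.398 = 3904.38.
Hp = 16302.0 / 3904.38 = 4.18 m.

4.18


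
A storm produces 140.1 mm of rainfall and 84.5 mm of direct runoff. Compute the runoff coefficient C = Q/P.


The runoff coefficient C = runoff depth / rainfall depth.
C = 84.5 / 140.1
  = 0.6031.

0.6031


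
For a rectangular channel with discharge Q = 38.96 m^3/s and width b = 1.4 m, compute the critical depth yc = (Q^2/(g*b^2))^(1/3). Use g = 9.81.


Using yc = (Q^2 / (g * b^2))^(1/3):
Q^2 = 38.96^2 = 1517.88.
g * b^2 = 9.81 * 1.4^2 = 9.81 * 1.96 = 19.23.
Q^2 / (g*b^2) = 1517.88 / 19.23 = 78.9329.
yc = 78.9329^(1/3) = 4.2898 m.

4.2898


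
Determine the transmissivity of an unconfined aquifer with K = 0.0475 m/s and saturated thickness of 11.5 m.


Transmissivity is defined as T = K * h.
T = 0.0475 * 11.5
  = 0.5463 m^2/s.

0.5463


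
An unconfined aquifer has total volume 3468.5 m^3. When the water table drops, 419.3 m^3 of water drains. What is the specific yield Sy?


Specific yield Sy = Volume drained / Total volume.
Sy = 419.3 / 3468.5
   = 0.1209.

0.1209


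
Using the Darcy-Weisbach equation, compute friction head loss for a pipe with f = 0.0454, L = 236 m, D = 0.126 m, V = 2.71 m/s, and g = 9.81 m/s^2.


Darcy-Weisbach equation: h_f = f * (L/D) * V^2/(2g).
f * L/D = 0.0454 * 236/0.126 = 85.0349.
V^2/(2g) = 2.71^2 / (2*9.81) = 7.3441 / 19.62 = 0.3743 m.
h_f = 85.0349 * 0.3743 = 31.83 m.

31.83


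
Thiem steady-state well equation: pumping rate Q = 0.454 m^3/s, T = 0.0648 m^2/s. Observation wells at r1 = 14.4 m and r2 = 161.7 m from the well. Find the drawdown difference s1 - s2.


Thiem equation: s1 - s2 = Q/(2*pi*T) * ln(r2/r1).
ln(r2/r1) = ln(161.7/14.4) = 2.4185.
Q/(2*pi*T) = 0.454 / (2*pi*0.0648) = 0.454 / 0.4072 = 1.1151.
s1 - s2 = 1.1151 * 2.4185 = 2.6968 m.

2.6968


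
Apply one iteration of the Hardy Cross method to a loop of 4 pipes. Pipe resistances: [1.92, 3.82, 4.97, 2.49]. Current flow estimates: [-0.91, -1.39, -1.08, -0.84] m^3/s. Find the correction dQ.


Numerator terms (r*Q*|Q|): 1.92*-0.91*|-0.91| = -1.59; 3.82*-1.39*|-1.39| = -7.3806; 4.97*-1.08*|-1.08| = -5.797; 2.49*-0.84*|-0.84| = -1.7569.
Sum of numerator = -16.5245.
Denominator terms (r*|Q|): 1.92*|-0.91| = 1.7472; 3.82*|-1.39| = 5.3098; 4.97*|-1.08| = 5.3676; 2.49*|-0.84| = 2.0916.
2 * sum of denominator = 2 * 14.5162 = 29.0324.
dQ = --16.5245 / 29.0324 = 0.5692 m^3/s.

0.5692


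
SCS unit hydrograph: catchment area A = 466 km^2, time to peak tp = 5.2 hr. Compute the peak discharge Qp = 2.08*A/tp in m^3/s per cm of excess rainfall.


SCS formula: Qp = 2.08 * A / tp.
Qp = 2.08 * 466 / 5.2
   = 969.28 / 5.2
   = 186.4 m^3/s per cm.

186.4


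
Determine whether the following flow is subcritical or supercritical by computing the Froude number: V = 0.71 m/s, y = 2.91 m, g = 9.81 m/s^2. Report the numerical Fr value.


The Froude number is defined as Fr = V / sqrt(g*y).
g*y = 9.81 * 2.91 = 28.5471.
sqrt(g*y) = sqrt(28.5471) = 5.3429.
Fr = 0.71 / 5.3429 = 0.1329.
Since Fr < 1, the flow is subcritical.

0.1329


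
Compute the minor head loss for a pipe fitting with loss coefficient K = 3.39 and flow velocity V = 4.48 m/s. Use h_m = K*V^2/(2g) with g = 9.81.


Minor loss formula: h_m = K * V^2/(2g).
V^2 = 4.48^2 = 20.0704.
V^2/(2g) = 20.0704 / 19.62 = 1.023 m.
h_m = 3.39 * 1.023 = 3.4678 m.

3.4678


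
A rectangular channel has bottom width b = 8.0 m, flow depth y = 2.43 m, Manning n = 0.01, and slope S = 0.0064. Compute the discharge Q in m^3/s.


For a rectangular channel, the cross-sectional area A = b * y = 8.0 * 2.43 = 19.44 m^2.
The wetted perimeter P = b + 2y = 8.0 + 2*2.43 = 12.86 m.
Hydraulic radius R = A/P = 19.44/12.86 = 1.5117 m.
Velocity V = (1/n)*R^(2/3)*S^(1/2) = (1/0.01)*1.5117^(2/3)*0.0064^(1/2) = 10.5372 m/s.
Discharge Q = A * V = 19.44 * 10.5372 = 204.844 m^3/s.

204.844


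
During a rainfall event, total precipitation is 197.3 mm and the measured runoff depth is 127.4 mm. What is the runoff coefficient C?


The runoff coefficient C = runoff depth / rainfall depth.
C = 127.4 / 197.3
  = 0.6457.

0.6457


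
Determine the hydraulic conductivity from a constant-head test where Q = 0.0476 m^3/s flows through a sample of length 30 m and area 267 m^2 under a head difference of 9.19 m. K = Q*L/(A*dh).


From K = Q*L / (A*dh):
Numerator: Q*L = 0.0476 * 30 = 1.428.
Denominator: A*dh = 267 * 9.19 = 2453.73.
K = 1.428 / 2453.73 = 0.000582 m/s.

0.000582


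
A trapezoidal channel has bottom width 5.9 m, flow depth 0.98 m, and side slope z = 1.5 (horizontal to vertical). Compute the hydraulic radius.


For a trapezoidal section with side slope z:
A = (b + z*y)*y = (5.9 + 1.5*0.98)*0.98 = 7.223 m^2.
P = b + 2*y*sqrt(1 + z^2) = 5.9 + 2*0.98*sqrt(1 + 1.5^2) = 9.433 m.
R = A/P = 7.223 / 9.433 = 0.7656 m.

0.7656


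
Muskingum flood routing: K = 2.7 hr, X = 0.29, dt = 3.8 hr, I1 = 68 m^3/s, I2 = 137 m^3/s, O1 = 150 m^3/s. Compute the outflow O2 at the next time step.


Muskingum coefficients:
denom = 2*K*(1-X) + dt = 2*2.7*(1-0.29) + 3.8 = 7.634.
C0 = (dt - 2*K*X)/denom = (3.8 - 2*2.7*0.29)/7.634 = 0.2926.
C1 = (dt + 2*K*X)/denom = (3.8 + 2*2.7*0.29)/7.634 = 0.7029.
C2 = (2*K*(1-X) - dt)/denom = 0.0045.
O2 = C0*I2 + C1*I1 + C2*O1
   = 0.2926*137 + 0.7029*68 + 0.0045*150
   = 88.56 m^3/s.

88.56


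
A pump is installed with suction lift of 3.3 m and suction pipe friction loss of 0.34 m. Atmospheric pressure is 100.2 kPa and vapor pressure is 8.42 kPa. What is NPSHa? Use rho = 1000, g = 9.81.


NPSHa = p_atm/(rho*g) - z_s - hf_s - p_vap/(rho*g).
p_atm/(rho*g) = 100.2*1000 / (1000*9.81) = 10.214 m.
p_vap/(rho*g) = 8.42*1000 / (1000*9.81) = 0.858 m.
NPSHa = 10.214 - 3.3 - 0.34 - 0.858
      = 5.72 m.

5.72


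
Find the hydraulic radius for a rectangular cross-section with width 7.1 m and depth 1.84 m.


For a rectangular section:
Flow area A = b * y = 7.1 * 1.84 = 13.06 m^2.
Wetted perimeter P = b + 2y = 7.1 + 2*1.84 = 10.78 m.
Hydraulic radius R = A/P = 13.06 / 10.78 = 1.2119 m.

1.2119


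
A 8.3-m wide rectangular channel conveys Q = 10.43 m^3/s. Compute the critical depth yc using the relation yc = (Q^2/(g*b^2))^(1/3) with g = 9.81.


Using yc = (Q^2 / (g * b^2))^(1/3):
Q^2 = 10.43^2 = 108.78.
g * b^2 = 9.81 * 8.3^2 = 9.81 * 68.89 = 675.81.
Q^2 / (g*b^2) = 108.78 / 675.81 = 0.161.
yc = 0.161^(1/3) = 0.544 m.

0.544
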